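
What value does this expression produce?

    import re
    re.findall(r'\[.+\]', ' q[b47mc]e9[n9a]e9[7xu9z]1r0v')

['[b47mc]e9[n9a]e9[7xu9z]']

Walking the string: at [2:25] → '[b47mc]e9[n9a]e9[7xu9z]'.
No capturing groups, so `findall` returns the 1 full match string.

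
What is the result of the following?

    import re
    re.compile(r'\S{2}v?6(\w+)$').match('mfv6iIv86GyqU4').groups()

The pattern matches exactly 2 of a non-whitespace character; then optionally a literal 'v', then the literal '6'; then one or more of a word character (captured); then anchored at the end.
With `match`, the pattern is implicitly anchored at the beginning.
The match spans [0:14] → 'mfv6iIv86GyqU4'.
Captured: group 1 = 'iIv86GyqU4'.

('iIv86GyqU4',)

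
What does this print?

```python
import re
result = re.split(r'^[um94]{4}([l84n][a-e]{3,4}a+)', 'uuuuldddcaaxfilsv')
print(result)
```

['', 'ldddcaa', 'xfilsv']

The pattern matches anchored at the start of the string; then exactly 4 of one of [um94]; then one of [l84n], then 3 to 4 of a character in [a-e], then one or more of the literal 'a' (captured).
Matches to split on: at [0:11] → 'uuuuldddcaa'.
Because the pattern has a capturing group, `split` also inserts each captured text between the pieces.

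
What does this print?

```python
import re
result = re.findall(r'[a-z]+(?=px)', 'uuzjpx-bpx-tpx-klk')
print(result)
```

['uuzj', 'b', 't']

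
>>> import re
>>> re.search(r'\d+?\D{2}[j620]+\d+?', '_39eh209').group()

'39eh209'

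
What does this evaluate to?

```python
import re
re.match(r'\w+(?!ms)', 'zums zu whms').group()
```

'zums'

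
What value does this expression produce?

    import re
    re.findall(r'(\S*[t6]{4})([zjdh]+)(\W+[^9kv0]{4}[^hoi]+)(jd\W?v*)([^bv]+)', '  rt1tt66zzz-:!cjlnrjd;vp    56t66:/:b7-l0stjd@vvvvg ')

[('rt1tt66', 'zzz', '-:!cjlnrjd;vp    56t66:/:b7-l0st', 'jd@vvvv', 'g ')]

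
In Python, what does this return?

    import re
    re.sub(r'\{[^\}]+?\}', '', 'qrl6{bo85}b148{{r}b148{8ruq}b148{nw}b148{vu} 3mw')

'qrl6b148b148b148b148 3mw'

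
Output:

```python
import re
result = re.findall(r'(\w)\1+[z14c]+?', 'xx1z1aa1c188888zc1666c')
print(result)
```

['x', 'a', '8', '6']

After group 1 captures some text, `\1` only succeeds where that same text appears again.
Scanning left to right: at [0:3] match 'xx1', group 1 = 'x'; at [5:8] match 'aa1', group 1 = 'a'; at [10:16] match '88888z', group 1 = '8'; at [18:22] match '666c', group 1 = '6'.
One capturing group, so `findall` returns just the captured substring from each match — 4 in all.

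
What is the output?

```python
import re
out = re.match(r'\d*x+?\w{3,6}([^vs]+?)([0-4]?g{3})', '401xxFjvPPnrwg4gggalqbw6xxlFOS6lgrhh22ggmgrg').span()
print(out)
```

`match` is anchored at position 0; if the pattern doesn't fit there, it returns None.
The match spans [0:18] → '401xxFjvPPnrwg4ggg'.

(0, 18)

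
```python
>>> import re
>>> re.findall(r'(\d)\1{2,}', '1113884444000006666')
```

['1', '4', '0', '6']

After group 1 captures some text, `\1` only succeeds where that same text appears again.
With a single group, `findall` returns only what that group captured — 4 items.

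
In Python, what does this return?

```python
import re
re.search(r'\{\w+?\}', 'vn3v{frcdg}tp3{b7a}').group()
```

'{frcdg}'

`re.search` scans for the first position where the pattern succeeds.
The match spans [4:11] → '{frcdg}'.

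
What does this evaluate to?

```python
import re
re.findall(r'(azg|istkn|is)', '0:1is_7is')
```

Scanning left to right: at [3:5] match 'is', group 1 = 'is'; at [7:9] match 'is', group 1 = 'is'.
One capturing group, so `findall` returns just the captured substring from each match — 2 in all.

['is', 'is']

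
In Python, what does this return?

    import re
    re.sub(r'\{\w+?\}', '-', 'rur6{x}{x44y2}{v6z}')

'rur6---'

Matches: at [4:7] → '{x}'; at [7:14] → '{x44y2}'; at [14:19] → '{v6z}'.
`sub` substitutes '-' at each match site.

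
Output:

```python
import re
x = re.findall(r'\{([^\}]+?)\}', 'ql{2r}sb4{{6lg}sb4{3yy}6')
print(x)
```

['2r', '{6lg', '3yy']

With a single group, `findall` returns only what that group captured — 3 items.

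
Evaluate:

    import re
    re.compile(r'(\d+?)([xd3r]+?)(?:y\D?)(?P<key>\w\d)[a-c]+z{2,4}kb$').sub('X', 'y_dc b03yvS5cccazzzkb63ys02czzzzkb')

This matches one or more of a digit (lazy) (captured); then one or more of one of [xd3r] (lazy) (captured); then a literal 'y', then optionally a non-digit (non-capturing group); then a word character, then a digit (captured as 'key'); then one or more of a character in [a-c], then 2 to 4 of a literal 'z', then the literal 'kb'; then anchored at the end.
Every occurrence is swapped for 'X'.

'y_dc b03yvS5cccazzzkbX'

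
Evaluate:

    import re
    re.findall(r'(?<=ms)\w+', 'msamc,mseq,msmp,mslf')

['amc', 'eq', 'mp', 'lf']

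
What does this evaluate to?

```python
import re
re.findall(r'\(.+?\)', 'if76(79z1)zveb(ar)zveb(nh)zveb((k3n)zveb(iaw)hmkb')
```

['(79z1)', '(ar)', '(nh)', '((k3n)', '(iaw)']

Lazy quantifiers expand one character at a time until the remainder of the pattern can match.
Since nothing is captured, `findall` lists the 5 matched substrings directly.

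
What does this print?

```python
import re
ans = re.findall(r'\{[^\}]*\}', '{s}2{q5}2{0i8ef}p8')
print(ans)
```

With no groups in the pattern, `findall` gives back each whole match — 3 here.

['{s}', '{q5}', '{0i8ef}']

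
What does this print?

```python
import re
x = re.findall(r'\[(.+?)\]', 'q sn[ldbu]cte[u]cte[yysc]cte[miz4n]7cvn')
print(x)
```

['ldbu', 'u', 'yysc', 'miz4n']

One capturing group, so `findall` returns just the captured substring from each match — 4 in all.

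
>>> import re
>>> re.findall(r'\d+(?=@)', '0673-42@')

['42']

The lookaround is zero-width — it requires the adjacent text to match without consuming it, so the asserted text isn't part of the match.
Scanning left to right: at [5:7] → '42'.
No capturing groups, so `findall` returns the 1 full match string.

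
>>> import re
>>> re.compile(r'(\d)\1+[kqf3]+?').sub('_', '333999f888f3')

'___3'

`\1` is not a pattern — it's the concrete string captured by group 1, re-applied verbatim.
Matches: at [0:3] → '333'; at [3:7] → '999f'; at [7:11] → '888f'.
Each match is replaced by '_'.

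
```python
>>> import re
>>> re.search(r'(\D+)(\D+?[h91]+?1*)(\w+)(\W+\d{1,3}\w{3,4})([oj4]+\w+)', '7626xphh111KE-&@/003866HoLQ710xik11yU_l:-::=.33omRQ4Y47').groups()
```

The match spans [4:39] → 'xphh111KE-&@/003866HoLQ710xik11yU_l'.
Captured: group 1 = 'xph', group 2 = 'h111', group 3 = 'KE', group 4 = '-&@/003866H', group 5 = 'oLQ710xik11yU_l'.

('xph', 'h111', 'KE', '-&@/003866H', 'oLQ710xik11yU_l')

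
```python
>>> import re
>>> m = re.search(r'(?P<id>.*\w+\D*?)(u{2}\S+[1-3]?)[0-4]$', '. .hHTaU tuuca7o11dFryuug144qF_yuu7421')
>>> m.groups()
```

Pattern: zero or more of any character, then one or more of a word character, then zero or more of a non-digit (lazy) (captured as 'id'); then exactly 2 of a literal 'u', then one or more of a non-whitespace character, then optionally a character in [1-3] (captured); then a character in [0-4]; then anchored at the end.
`re.search` tries every starting position until one works.
The match spans [0:38] → '. .hHTaU tuuca7o11dFryuug144qF_yuu7421'.
Captured: group 1 = '. .hHTaU tuuca7o11dFryuug144qF_y', group 2 = 'uu742'.

('. .hHTaU tuuca7o11dFryuug144qF_y', 'uu742')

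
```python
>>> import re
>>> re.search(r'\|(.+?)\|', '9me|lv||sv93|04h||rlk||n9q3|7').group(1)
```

'lv'

The match spans [3:7] → '|lv|'.
Captured: group 1 = 'lv'.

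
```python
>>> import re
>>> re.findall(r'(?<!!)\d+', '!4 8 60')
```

The negative lookaround is zero-width — it rules out positions where the adjacent text would match, without consuming anything.
Matches: at [3:4] → '8'; at [5:7] → '60'.
With no groups in the pattern, `findall` gives back each whole match — 2 here.

['8', '60']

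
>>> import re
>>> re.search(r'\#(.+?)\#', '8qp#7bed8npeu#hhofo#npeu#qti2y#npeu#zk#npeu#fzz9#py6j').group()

'#7bed8npeu#'

A non-greedy quantifier consumes as few characters as it can — just enough that the remainder of the pattern still matches from where it stops; whatever follows it matches normally.
The match spans [3:14] → '#7bed8npeu#'.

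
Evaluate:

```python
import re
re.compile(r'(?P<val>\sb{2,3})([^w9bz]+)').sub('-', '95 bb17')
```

'95-'

This matches whitespace, then 2 to 3 of a literal 'b' (captured as 'val'); then one or more of any character except [w9bz] (captured).
Matches: at [2:7] → ' bb17'.
`sub` substitutes '-' at each match site.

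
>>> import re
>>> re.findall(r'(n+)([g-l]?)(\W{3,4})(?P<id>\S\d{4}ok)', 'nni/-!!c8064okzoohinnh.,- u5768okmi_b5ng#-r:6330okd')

4 groups means each result is a tuple of 4 captured strings — 2 here.

[('nn', 'i', '/-!!', 'c8064ok'), ('nn', 'h', '.,- ', 'u5768ok')]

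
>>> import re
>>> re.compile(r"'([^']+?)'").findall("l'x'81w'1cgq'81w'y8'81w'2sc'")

Because there's exactly one group, `findall` drops the full match and keeps group 1 from each hit.

['x', '1cgq', 'y8', '2sc']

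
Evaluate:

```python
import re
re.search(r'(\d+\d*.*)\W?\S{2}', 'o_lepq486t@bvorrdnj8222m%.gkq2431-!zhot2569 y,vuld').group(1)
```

'486t@bvorrdnj8222m%.gkq2431-!zhot2569 y,vu'

Pattern: one or more of a digit, then zero or more of a digit, then zero or more of any character (captured); then optionally a non-word character, then exactly 2 of a non-whitespace character.
Unlike `match`, `search` isn't anchored — it looks for the pattern anywhere in the string.
The match spans [6:50] → '486t@bvorrdnj8222m%.gkq2431-!zhot2569 y,vuld'.
Captured: group 1 = '486t@bvorrdnj8222m%.gkq2431-!zhot2569 y,vu'.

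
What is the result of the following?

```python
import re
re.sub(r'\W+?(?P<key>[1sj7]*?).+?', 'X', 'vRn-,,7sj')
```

With the lazy modifier that quantifier settles for the fewest repetitions that let the rest of the pattern succeed (the atoms after it are unaffected and can still be greedy).
Every occurrence is swapped for 'X'.

'vRnXXsj'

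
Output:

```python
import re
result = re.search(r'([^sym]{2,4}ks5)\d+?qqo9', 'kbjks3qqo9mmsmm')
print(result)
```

This matches 2 to 4 of any character except [sym], then the literal 'ks5' (captured); then one or more of a digit (lazy); then the literal 'qqo', then the literal '9'.
`re.search` scans for the first position where the pattern succeeds.
Here no position works, so the call returns None.

None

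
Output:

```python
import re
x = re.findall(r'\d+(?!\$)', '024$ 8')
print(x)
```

The negative lookaround is zero-width — it rules out positions where the adjacent text would match, without consuming anything.
Scanning left to right: at [0:2] → '02'; at [5:6] → '8'.
With no groups in the pattern, `findall` gives back each whole match — 2 here.

['02', '8']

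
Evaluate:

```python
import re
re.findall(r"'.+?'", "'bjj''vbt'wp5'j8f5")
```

["'bjj'", "'vbt'"]

Lazy quantifiers expand one character at a time until the remainder of the pattern can match.
Walking the string: at [0:5] → "'bjj'"; at [5:10] → "'vbt'".
Since nothing is captured, `findall` lists the 2 matched substrings directly.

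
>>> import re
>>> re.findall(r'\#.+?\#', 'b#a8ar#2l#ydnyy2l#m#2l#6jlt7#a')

['#a8ar#', '#ydnyy2l#', '#2l#']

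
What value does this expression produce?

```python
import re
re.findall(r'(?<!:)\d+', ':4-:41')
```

['1']

A negative assertion filters positions out without eating any characters.
Scanning left to right: at [5:6] → '1'.
Since nothing is captured, `findall` lists the 1 matched substring directly.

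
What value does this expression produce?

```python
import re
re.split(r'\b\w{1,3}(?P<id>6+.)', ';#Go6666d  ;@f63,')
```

[';#', '666d', '  ;@', '63', ',']

Pattern: a word boundary (`\b`, zero-width); then 1 to 3 of a word character; then one or more of a literal '6', then any character (captured as 'id').
Matches to split on: at [2:9] → 'Go6666d'; at [13:16] → 'f63'.
With a capturing group present, the delimiter's captured portion is kept in the result list.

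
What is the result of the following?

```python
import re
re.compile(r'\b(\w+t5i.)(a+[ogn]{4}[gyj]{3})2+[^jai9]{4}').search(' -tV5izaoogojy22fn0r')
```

None

Here no position works, so the call returns None.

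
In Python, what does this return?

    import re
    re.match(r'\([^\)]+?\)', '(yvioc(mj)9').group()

'(yvioc(mj)'

`re.match` only tries the pattern at the start of the string.
The match spans [0:10] → '(yvioc(mj)'.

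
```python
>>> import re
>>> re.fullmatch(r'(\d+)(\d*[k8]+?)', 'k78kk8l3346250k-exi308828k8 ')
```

None

`re.fullmatch` requires the pattern to consume the entire string.
Here there's no way to consume every character, so the call returns None.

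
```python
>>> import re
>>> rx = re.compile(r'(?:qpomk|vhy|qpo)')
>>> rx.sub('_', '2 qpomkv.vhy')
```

'2 _v._'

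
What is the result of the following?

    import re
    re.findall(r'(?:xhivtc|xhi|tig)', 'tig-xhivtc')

Branches in `(...|...)` are attempted left-to-right; the first branch that allows the whole pattern to succeed is taken.
No capturing groups, so `findall` returns the 2 full match strings.

['tig', 'xhivtc']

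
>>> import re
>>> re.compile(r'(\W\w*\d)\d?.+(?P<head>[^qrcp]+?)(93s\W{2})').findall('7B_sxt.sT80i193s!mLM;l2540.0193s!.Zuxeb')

The pattern matches a non-word character, then zero or more of a word character, then a digit (captured); then optionally a digit, then one or more of any character; then one or more of any character except [qrcp] (lazy) (captured as 'head'); then the literal '93s', then exactly 2 of a non-word character (captured).
Walking the string: at [6:34] match '.sT80i193s!mLM;l2540.0193s!.', groups = ('.sT80i193', '1', '93s!.').
3 groups means the one result is a tuple of 3 captured strings — 1 here.

[('.sT80i193', '1', '93s!.')]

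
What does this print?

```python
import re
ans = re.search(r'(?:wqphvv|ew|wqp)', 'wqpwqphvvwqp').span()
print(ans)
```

(0, 3)

Unlike `match`, `search` isn't anchored — it looks for the pattern anywhere in the string.
The match spans [0:3] → 'wqp'.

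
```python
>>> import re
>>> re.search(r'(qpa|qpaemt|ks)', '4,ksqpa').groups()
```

`search` walks the string left to right and returns the first match it finds.
The match spans [2:4] → 'ks'.
Captured: group 1 = 'ks'.

('ks',)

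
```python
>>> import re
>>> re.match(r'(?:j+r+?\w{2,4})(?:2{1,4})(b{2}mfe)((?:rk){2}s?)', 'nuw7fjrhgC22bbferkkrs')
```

None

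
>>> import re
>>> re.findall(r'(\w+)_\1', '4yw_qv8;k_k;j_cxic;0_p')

['k']

After group 1 captures some text, `\1` only succeeds where that same text appears again.
Matches: at [8:11] match 'k_k', group 1 = 'k'.
One capturing group, so `findall` returns just the captured substring from the one match — 1 in all.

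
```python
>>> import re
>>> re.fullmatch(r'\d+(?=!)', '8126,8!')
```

None

The lookaround is zero-width — it requires the adjacent text to match without consuming it, so the asserted text isn't part of the match.
For `fullmatch`, every character of the input must be accounted for by the pattern.
Here the string isn't matched end-to-end, so the call returns None.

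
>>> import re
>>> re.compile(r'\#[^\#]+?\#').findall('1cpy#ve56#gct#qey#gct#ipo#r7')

Scanning left to right: at [4:10] → '#ve56#'; at [13:18] → '#qey#'; at [21:26] → '#ipo#'.
With no groups in the pattern, `findall` gives back each whole match — 3 here.

['#ve56#', '#qey#', '#ipo#']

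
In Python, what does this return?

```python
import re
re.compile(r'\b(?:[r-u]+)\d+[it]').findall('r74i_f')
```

['r74i']

This matches a word boundary (`\b`, zero-width); then one or more of a character in [r-u] (non-capturing group); then one or more of a digit, then one of [it].
Walking the string: at [0:4] → 'r74i'.
With no groups in the pattern, `findall` gives back each whole match — 1 here.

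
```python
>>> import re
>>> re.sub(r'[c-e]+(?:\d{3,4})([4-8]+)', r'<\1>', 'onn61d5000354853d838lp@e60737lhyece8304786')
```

This matches one or more of a character in [c-e]; then 3 to 4 of a digit (non-capturing group); then one or more of a character in [4-8] (captured).
Matches: at [23:29] → 'e60737'; at [32:42] → 'ece8304786'.
The replacement refers to a captured group, so each match is rewritten using its own captured text.

'onn61d5000354853d838lp@<7>lhy<786>'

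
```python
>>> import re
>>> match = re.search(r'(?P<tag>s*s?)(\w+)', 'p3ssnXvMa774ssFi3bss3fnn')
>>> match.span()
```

(0, 24)

Pattern: zero or more of the literal 's', then optionally the literal 's' (captured as 'tag'); then one or more of a word character (captured).
The match spans [0:24] → 'p3ssnXvMa774ssFi3bss3fnn'.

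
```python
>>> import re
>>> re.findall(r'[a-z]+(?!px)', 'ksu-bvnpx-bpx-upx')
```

A negative assertion filters positions out without eating any characters.
`findall` yields the raw match text (4 of them) because the pattern has no groups.

['ksu', 'bvnpx', 'bpx', 'upx']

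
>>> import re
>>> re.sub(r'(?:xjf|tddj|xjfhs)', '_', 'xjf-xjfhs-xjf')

'_-_hs-_'

The regex engine tests alternatives in the order written; an earlier branch that matches wins even if a later one would match more.
Every occurrence is swapped for '_'.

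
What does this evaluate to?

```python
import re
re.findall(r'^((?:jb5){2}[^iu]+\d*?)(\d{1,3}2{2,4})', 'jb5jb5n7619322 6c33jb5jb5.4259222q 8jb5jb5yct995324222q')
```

[('jb5jb5n7619322 6c33jb5jb5.4259222q 8jb5jb5yct995324', '222')]

This matches anchored at the start of the string; then the literal 'jb5' repeated 2 times, then one or more of any character except [iu], then zero or more of a digit (lazy) (captured); then 1 to 3 of a digit, then 2 to 4 of a literal '2' (captured).
Scanning left to right: at [0:54] match 'jb5jb5n7619322 6c33jb5jb5.4259222q 8jb5jb5yct995324222', groups = ('jb5jb5n7619322 6c33jb5jb5.4259222q 8jb5jb5yct995324', '222').
With 2 capturing groups, `findall` returns a 2-tuple per match.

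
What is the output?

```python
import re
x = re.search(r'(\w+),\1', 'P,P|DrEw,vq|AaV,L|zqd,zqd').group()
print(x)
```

`\1` is not a pattern — it's the concrete string captured by group 1, re-applied verbatim.
`search` walks the string left to right and returns the first match it finds.
The match spans [0:3] → 'P,P'.
Captured: group 1 = 'P'.

P,P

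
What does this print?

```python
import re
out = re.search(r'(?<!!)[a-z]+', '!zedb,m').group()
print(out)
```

edb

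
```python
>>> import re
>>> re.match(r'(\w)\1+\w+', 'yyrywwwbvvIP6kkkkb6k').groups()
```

The match spans [0:20] → 'yyrywwwbvvIP6kkkkb6k'.
Captured: group 1 = 'y'.

('y',)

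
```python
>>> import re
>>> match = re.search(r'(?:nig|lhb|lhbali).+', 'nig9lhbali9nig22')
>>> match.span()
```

(0, 16)

Unlike `match`, `search` isn't anchored — it looks for the pattern anywhere in the string.
The match spans [0:16] → 'nig9lhbali9nig22'.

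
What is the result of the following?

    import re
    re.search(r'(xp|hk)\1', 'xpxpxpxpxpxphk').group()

'xpxp'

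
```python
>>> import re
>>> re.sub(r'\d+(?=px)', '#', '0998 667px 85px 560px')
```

The positive lookaround only admits positions where the adjacent text matches; those characters stay outside the span.
Matches: at [5:8] → '667'; at [11:13] → '85'; at [16:19] → '560'.
Each match is replaced by '#'.

'0998 #px #px #px'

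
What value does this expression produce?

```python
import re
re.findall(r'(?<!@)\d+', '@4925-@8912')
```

['925', '912']

The negative lookaround is zero-width — it rules out positions where the adjacent text would match, without consuming anything.
Scanning left to right: at [2:5] → '925'; at [8:11] → '912'.
Since nothing is captured, `findall` lists the 2 matched substrings directly.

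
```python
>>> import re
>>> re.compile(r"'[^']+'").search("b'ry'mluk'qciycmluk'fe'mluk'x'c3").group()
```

"'ry'"

`re.search` scans for the first position where the pattern succeeds.
The match spans [1:5] → "'ry'".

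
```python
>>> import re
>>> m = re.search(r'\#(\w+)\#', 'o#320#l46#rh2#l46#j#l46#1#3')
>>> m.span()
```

Unlike `match`, `search` isn't anchored — it looks for the pattern anywhere in the string.
The match spans [1:6] → '#320#'.
Captured: group 1 = '320'.

(1, 6)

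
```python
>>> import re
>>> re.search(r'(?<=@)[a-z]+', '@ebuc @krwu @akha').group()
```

The `(?=…)`/`(?<=…)` assertion just peeks at neighbouring text; it doesn't advance the match position.
`re.search` scans for the first position where the pattern succeeds.
The match spans [1:5] → 'ebuc'.

'ebuc'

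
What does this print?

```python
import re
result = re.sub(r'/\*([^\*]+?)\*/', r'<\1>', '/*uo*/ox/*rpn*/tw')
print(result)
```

<uo>ox<rpn>tw

Matches: at [0:6] → '/*uo*/'; at [8:15] → '/*rpn*/'.
Each match is replaced using the text its own group 1 captured.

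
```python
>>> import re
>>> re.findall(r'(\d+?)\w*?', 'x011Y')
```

['0', '1', '1']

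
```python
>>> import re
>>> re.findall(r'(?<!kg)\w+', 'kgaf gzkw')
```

['kgaf', 'gzkw']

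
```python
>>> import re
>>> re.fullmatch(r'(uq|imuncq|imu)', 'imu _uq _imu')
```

None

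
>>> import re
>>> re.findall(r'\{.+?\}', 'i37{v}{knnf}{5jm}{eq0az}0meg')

A non-greedy quantifier consumes as few characters as it can — just enough that the remainder of the pattern still matches from where it stops; whatever follows it matches normally.
Since nothing is captured, `findall` lists the 4 matched substrings directly.

['{v}', '{knnf}', '{5jm}', '{eq0az}']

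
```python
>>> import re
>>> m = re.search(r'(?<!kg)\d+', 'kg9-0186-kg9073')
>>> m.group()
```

'0186'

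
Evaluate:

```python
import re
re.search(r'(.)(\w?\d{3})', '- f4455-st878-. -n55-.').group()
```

' f445'

The pattern matches any character (captured); then optionally a word character, then exactly 3 of a digit (captured).
`re.search` scans for the first position where the pattern succeeds.
The match spans [1:6] → ' f445'.
Captured: group 1 = ' ', group 2 = 'f445'.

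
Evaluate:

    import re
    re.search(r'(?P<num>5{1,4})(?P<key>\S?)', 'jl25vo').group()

'5v'

Pattern: 1 to 4 of a literal '5' (captured as 'num'); then optionally a non-whitespace character (captured as 'key').
`re.search` scans for the first position where the pattern succeeds.
The match spans [3:5] → '5v'.
Captured: group 1 = '5', group 2 = 'v'.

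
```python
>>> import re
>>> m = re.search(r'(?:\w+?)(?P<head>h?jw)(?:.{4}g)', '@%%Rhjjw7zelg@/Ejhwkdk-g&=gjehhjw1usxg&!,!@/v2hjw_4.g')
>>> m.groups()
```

('jw',)

The match spans [3:13] → 'Rhjjw7zelg'.
Captured: group 1 = 'jw'.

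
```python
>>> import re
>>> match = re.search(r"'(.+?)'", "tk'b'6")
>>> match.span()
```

(2, 5)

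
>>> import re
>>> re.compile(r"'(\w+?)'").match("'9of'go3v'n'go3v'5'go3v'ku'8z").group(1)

`re.match` only tries the pattern at the start of the string.
The match spans [0:5] → "'9of'".
Captured: group 1 = '9of'.

'9of'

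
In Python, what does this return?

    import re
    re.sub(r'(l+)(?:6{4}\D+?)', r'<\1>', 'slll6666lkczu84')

's<lll>kczu84'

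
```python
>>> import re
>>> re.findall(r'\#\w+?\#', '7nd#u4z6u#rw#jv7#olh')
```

['#u4z6u#', '#jv7#']

Walking the string: at [3:10] → '#u4z6u#'; at [12:17] → '#jv7#'.
No capturing groups, so `findall` returns the 2 full match strings.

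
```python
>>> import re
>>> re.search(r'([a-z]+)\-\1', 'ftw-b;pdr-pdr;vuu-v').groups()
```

The match spans [6:13] → 'pdr-pdr'.
Captured: group 1 = 'pdr'.

('pdr',)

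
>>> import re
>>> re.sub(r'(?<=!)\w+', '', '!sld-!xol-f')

'!-!-f'

The `(?=…)`/`(?<=…)` assertion just peeks at neighbouring text; it doesn't advance the match position.
Matches: at [1:4] → 'sld'; at [6:9] → 'xol'.
Every occurrence is swapped for ''.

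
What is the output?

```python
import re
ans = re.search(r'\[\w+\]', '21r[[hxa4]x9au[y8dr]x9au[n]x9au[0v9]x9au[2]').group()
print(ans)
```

The match spans [4:10] → '[hxa4]'.

[hxa4]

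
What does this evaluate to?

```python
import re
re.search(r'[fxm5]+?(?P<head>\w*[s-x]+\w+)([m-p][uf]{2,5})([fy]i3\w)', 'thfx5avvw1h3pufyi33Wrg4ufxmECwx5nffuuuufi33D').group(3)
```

'yi33'

The pattern matches one or more of one of [fxm5] (lazy); then zero or more of a word character, then one or more of a character in [s-x], then one or more of a word character (captured as 'head'); then a character in [m-p], then 2 to 5 of one of [uf] (captured); then one of [fy], then the literal 'i3', then a word character (captured).
`re.search` tries every starting position until one works.
The match spans [2:19] → 'fx5avvw1h3pufyi33'.
Captured: group 1 = 'x5avvw1h3', group 2 = 'puf', group 3 = 'yi33'.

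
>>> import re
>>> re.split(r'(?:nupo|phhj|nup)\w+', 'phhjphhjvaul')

['', '']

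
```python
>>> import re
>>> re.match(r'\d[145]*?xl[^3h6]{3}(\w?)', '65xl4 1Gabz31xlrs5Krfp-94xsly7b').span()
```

(0, 8)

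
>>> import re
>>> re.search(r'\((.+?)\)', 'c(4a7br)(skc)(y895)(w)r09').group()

'(4a7br)'

The match spans [1:8] → '(4a7br)'.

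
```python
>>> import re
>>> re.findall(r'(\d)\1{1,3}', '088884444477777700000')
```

The backreference `\1` re-matches whatever the first group consumed, character for character.
One capturing group, so `findall` returns just the captured substring from each match — 5 in all.

['8', '4', '7', '7', '0']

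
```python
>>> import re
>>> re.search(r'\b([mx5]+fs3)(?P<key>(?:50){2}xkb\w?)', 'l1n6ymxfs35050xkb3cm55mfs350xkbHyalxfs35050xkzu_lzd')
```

Pattern: a word boundary (`\b`, zero-width); then one or more of one of [mx5], then the literal 'fs3' (captured); then the literal '50' repeated 2 times, then the literal 'xkb', then optionally a word character (captured as 'key').
`re.search` scans for the first position where the pattern succeeds.
Here the pattern never matches, so the call returns None.

None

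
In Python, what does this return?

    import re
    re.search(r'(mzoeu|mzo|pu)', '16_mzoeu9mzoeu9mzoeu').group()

`|` is ordered: at each position the engine commits to the first alternative that works.
Unlike `match`, `search` isn't anchored — it looks for the pattern anywhere in the string.
The match spans [3:8] → 'mzoeu'.
Captured: group 1 = 'mzoeu'.

'mzoeu'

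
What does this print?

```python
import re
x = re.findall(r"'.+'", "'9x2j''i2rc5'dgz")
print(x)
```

Walking the string: at [0:13] → "'9x2j''i2rc5'".
`findall` yields the raw match text (1 of them) because the pattern has no groups.

["'9x2j''i2rc5'"]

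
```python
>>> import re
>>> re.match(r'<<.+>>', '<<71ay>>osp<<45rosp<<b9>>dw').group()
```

`re.match` won't scan ahead — the pattern has to work from the very first character.
The match spans [0:25] → '<<71ay>>osp<<45rosp<<b9>>'.

'<<71ay>>osp<<45rosp<<b9>>'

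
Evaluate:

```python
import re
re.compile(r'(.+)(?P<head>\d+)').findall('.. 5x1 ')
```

[('.. 5x', '1')]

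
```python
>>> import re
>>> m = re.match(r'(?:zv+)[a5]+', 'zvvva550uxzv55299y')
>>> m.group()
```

'zvvva55'

`re.match` only tries the pattern at the start of the string.
The match spans [0:7] → 'zvvva55'.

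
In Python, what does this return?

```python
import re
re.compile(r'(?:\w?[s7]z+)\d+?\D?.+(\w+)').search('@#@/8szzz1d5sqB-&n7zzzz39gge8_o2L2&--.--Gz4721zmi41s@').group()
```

This matches optionally a word character, then one of [s7], then one or more of the literal 'z' (non-capturing group); then one or more of a digit (lazy), then optionally a non-digit, then one or more of any character; then one or more of a word character (captured).
`search` walks the string left to right and returns the first match it finds.
The match spans [4:52] → '8szzz1d5sqB-&n7zzzz39gge8_o2L2&--.--Gz4721zmi41s'.
Captured: group 1 = 's'.

'8szzz1d5sqB-&n7zzzz39gge8_o2L2&--.--Gz4721zmi41s'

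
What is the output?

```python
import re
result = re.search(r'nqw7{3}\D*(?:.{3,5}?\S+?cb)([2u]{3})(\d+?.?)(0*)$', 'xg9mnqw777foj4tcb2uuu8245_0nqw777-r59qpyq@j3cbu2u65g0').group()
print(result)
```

nqw777foj4tcb2uuu8245_0nqw777-r59qpyq@j3cbu2u65g0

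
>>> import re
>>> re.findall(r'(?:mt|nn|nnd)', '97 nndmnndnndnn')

['nn', 'nn', 'nn', 'nn']

`|` is ordered: at each position the engine commits to the first alternative that works.
Since nothing is captured, `findall` lists the 4 matched substrings directly.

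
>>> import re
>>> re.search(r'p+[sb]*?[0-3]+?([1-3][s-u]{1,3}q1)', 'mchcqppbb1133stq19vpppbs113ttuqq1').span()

(5, 17)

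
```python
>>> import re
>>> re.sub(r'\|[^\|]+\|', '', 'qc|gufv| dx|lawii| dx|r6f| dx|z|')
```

'qc dx dx dx'

Matches: at [2:8] → '|gufv|'; at [11:18] → '|lawii|'; at [21:26] → '|r6f|'; at [29:32] → '|z|'.
Every occurrence is swapped for ''.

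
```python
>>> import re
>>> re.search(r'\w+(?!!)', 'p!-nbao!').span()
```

(3, 6)

`(?!…)`/`(?<!…)` only lets a position through if the neighbouring text does NOT match; no characters are consumed.
`re.search` tries every starting position until one works.
The match spans [3:6] → 'nba'.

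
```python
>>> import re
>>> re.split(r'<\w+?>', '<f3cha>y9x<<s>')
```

['', 'y9x<', '']

Matches to split on: at [0:7] → '<f3cha>'; at [11:14] → '<s>'.
The string is cut at each match, leaving 3 pieces.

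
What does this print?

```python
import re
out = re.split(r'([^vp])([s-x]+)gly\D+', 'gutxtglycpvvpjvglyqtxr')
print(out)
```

The pattern matches any character except [vp] (captured); then one or more of a character in [s-x] (captured); then the literal 'gly', then one or more of a non-digit.
Matches to split on: at [0:22] → 'gutxtglycpvvpjvglyqtxr'.
The group in the pattern means `split` returns the separators' captures alongside the pieces.

['', 'g', 'utxt', '']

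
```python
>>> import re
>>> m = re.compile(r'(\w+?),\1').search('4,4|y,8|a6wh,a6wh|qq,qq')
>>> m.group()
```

'4,4'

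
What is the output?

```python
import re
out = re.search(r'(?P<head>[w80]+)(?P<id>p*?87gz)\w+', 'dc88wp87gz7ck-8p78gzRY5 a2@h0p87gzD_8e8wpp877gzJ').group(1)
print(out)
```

The pattern matches one or more of one of [w80] (captured as 'head'); then zero or more of a literal 'p' (lazy), then the literal '87', then the literal 'gz' (captured as 'id'); then one or more of a word character.
`re.search` scans for the first position where the pattern succeeds.
The match spans [2:13] → '88wp87gz7ck'.
Captured: group 1 = '88w', group 2 = 'p87gz'.

88w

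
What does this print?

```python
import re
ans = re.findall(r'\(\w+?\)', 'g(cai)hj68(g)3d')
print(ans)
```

With no groups in the pattern, `findall` gives back each whole match — 2 here.

['(cai)', '(g)']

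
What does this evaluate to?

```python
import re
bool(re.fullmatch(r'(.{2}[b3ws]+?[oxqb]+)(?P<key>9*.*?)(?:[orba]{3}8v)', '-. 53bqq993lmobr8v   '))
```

The pattern matches exactly 2 of any character, then one or more of one of [b3ws] (lazy), then one or more of one of [oxqb] (captured); then zero or more of the literal '9', then zero or more of any character (lazy) (captured as 'key'); then exactly 3 of one of [orba], then the literal '8v' (non-capturing group).
`re.fullmatch` requires the pattern to consume the entire string.
Here the string isn't matched end-to-end, so the call returns None, and `bool(None)` is False.

False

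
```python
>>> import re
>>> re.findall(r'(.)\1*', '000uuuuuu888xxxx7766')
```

After group 1 captures some text, `\1` only succeeds where that same text appears again.
With a single group, `findall` returns only what that group captured — 6 items.

['0', 'u', '8', 'x', '7', '6']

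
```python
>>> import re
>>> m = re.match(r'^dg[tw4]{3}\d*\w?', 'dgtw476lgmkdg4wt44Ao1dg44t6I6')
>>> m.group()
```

Pattern: anchored at the start of the string; then the literal 'dg', then exactly 3 of one of [tw4]; then zero or more of a digit, then optionally a word character.
`re.match` only tries the pattern at the start of the string.
The match spans [0:8] → 'dgtw476l'.

'dgtw476l'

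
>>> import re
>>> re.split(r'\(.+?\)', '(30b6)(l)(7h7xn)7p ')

The `?` after the quantifier makes it lazy — it takes as little as possible before letting the rest of the pattern try.
The string is cut at each match, leaving 4 pieces.

['', '', '', '7p ']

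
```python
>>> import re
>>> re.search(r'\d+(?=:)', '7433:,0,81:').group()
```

Lookahead/lookbehind check context without consuming it, so the matched span excludes the asserted characters.
`search` walks the string left to right and returns the first match it finds.
The match spans [0:4] → '7433'.

'7433'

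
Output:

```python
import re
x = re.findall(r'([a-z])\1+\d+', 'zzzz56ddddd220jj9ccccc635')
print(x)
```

`\1` has to match the exact text group 1 already captured.
Because there's exactly one group, `findall` drops the full match and keeps group 1 from each hit.

['z', 'd', 'j', 'c']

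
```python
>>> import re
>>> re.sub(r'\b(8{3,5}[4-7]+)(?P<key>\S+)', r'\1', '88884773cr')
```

This matches a word boundary (`\b`, zero-width); then 3 to 5 of a literal '8', then one or more of a character in [4-7] (captured); then one or more of a non-whitespace character (captured as 'key').
Matches: at [0:10] → '88884773cr'.
Each match is replaced using the text its own group 1 captured.

'8888477'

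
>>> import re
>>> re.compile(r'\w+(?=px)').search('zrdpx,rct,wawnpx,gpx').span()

(0, 3)

Because the assertion is zero-width, the text it checks is not consumed and won't appear in the result.
`re.search` tries every starting position until one works.
The match spans [0:3] → 'zrd'.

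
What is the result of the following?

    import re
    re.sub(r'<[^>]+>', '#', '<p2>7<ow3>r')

Matches: at [0:4] → '<p2>'; at [5:10] → '<ow3>'.
Each match is replaced by '#'.

'#7#r'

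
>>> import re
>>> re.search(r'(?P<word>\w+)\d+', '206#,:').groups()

The match spans [0:3] → '206'.
Captured: group 1 = '20'.

('20',)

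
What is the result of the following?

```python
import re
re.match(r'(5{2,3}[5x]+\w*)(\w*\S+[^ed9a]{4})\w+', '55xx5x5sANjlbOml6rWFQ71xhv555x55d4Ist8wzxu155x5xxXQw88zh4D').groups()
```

('55xx5x5sANjlbOml6rWFQ71xhv555x55d4Ist8wzxu155x5xxXQw', '88zh4')

The match spans [0:58] → '55xx5x5sANjlbOml6rWFQ71xhv555x55d4Ist8wzxu155x5xxXQw88zh4D'.
Captured: group 1 = '55xx5x5sANjlbOml6rWFQ71xhv555x55d4Ist8wzxu155x5xxXQw', group 2 = '88zh4'.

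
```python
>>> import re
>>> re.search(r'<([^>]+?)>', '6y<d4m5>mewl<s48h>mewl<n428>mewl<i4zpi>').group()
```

`re.search` tries every starting position until one works.
The match spans [2:8] → '<d4m5>'.
Captured: group 1 = 'd4m5'.

'<d4m5>'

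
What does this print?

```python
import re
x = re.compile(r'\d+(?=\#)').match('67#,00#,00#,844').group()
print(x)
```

Because the assertion is zero-width, the text it checks is not consumed and won't appear in the result.
`re.match` only tries the pattern at the start of the string.
The match spans [0:2] → '67'.

67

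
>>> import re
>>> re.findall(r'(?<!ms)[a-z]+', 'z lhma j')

['z', 'lhma', 'j']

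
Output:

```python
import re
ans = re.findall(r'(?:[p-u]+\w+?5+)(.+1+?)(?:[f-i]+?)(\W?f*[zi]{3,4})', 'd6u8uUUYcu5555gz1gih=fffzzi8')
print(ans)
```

[('gz1', '=fffzzi')]

Pattern: one or more of a character in [p-u], then one or more of a word character (lazy), then one or more of a literal '5' (non-capturing group); then one or more of any character, then one or more of a literal '1' (lazy) (captured); then one or more of a character in [f-i] (lazy) (non-capturing group); then optionally a non-word character, then zero or more of a literal 'f', then 3 to 4 of one of [zi] (captured).
Scanning left to right: at [2:27] match 'u8uUUYcu5555gz1gih=fffzzi', groups = ('gz1', '=fffzzi').
`findall` packs the 2 group values into a tuple for every match.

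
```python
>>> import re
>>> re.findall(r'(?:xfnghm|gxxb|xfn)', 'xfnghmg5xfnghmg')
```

['xfnghm', 'xfnghm']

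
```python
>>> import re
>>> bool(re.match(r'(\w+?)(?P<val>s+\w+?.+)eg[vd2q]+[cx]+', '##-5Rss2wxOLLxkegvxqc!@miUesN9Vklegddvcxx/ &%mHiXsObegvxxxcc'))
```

False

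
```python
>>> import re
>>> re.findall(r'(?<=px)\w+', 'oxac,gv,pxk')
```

['k']

Lookahead/lookbehind check context without consuming it, so the matched span excludes the asserted characters.
With no groups in the pattern, `findall` gives back each whole match — 1 here.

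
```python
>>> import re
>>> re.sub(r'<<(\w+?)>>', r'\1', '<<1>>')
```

'1'

`\1` in the replacement pulls in group 1's text for each match.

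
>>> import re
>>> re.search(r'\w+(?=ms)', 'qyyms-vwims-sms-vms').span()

(0, 3)

Because the assertion is zero-width, the text it checks is not consumed and won't appear in the result.
`re.search` scans for the first position where the pattern succeeds.
The match spans [0:3] → 'qyy'.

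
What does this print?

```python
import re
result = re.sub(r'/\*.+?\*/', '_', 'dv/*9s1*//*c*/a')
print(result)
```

dv__a

Each match is replaced by '_'.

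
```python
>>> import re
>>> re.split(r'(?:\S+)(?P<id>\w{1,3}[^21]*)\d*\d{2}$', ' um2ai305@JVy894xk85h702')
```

[' ', '7', '']

Pattern: one or more of a non-whitespace character (non-capturing group); then 1 to 3 of a word character, then zero or more of any character except [21] (captured as 'id'); then zero or more of a digit, then exactly 2 of a digit; then anchored at the end.
Matches to split on: at [1:24] → 'um2ai305@JVy894xk85h702'.
`re.split` interleaves the captured-group text with the surrounding fragments.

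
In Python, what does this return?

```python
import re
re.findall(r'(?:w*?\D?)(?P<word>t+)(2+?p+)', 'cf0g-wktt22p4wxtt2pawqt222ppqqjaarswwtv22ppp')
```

[('tt', '22p'), ('tt', '2p'), ('t', '222pp')]

The pattern matches zero or more of a literal 'w' (lazy), then optionally a non-digit (non-capturing group); then one or more of a literal 't' (captured as 'word'); then one or more of the literal '2' (lazy), then one or more of the literal 'p' (captured).
`findall` packs the 2 group values into a tuple for every match.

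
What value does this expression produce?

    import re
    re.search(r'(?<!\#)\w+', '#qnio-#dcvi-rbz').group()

'nio'

The negative lookaround is zero-width — it rules out positions where the adjacent text would match, without consuming anything.
The match spans [2:5] → 'nio'.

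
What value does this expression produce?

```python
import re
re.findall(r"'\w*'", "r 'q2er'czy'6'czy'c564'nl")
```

["'q2er'", "'6'", "'c564'"]

Walking the string: at [2:8] → "'q2er'"; at [11:14] → "'6'"; at [17:23] → "'c564'".
Since nothing is captured, `findall` lists the 3 matched substrings directly.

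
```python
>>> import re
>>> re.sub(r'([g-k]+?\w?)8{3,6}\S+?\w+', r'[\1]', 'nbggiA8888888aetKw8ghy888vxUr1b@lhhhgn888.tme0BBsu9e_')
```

This matches one or more of a character in [g-k] (lazy), then optionally a word character (captured); then 3 to 6 of the literal '8', then one or more of a non-whitespace character (lazy); then one or more of a word character.
Lazy quantifiers expand one character at a time until the remainder of the pattern can match.
Matches: at [2:31] → 'ggiA8888888aetKw8ghy888vxUr1b'; at [33:53] → 'hhhgn888.tme0BBsu9e_'.
The replacement refers to a captured group, so each match is rewritten using its own captured text.

'nb[ggiA]@l[hhhgn]'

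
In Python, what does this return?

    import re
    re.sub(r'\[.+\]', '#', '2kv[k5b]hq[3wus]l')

Every occurrence is swapped for '#'.

'2kv#l'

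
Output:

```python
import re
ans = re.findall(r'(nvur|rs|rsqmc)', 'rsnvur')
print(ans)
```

['rs', 'nvur']

Walking the string: at [0:2] match 'rs', group 1 = 'rs'; at [2:6] match 'nvur', group 1 = 'nvur'.
One capturing group, so `findall` returns just the captured substring from each match — 2 in all.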